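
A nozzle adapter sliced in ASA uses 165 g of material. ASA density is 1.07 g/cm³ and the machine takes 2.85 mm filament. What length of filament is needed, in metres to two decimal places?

Extruded volume: 165/1.07 = 154.2056 cm³ (154205.6 mm³).
Filament cross-section = π × (2.85/2)² = 6.3794 mm².
Length = 154205.6 / 6.3794 = 24172.43 mm = 24.17 m.

24.17 m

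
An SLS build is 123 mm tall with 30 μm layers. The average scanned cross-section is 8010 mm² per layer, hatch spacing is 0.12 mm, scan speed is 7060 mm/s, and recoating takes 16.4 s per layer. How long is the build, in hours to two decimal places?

29.45 hours

Layers = ⌈123/0.03⌉ = 4100.
Scan path per layer = 8010 / 0.12, so 66750 mm.
Per-layer scan time = 66750 / 7060, so 9.4547 s.
Per-layer time = 9.4547 + 16.4 = 25.8547 s.
Total: 4100 × 25.8547 s = 106004.27 s → 29.45 hours.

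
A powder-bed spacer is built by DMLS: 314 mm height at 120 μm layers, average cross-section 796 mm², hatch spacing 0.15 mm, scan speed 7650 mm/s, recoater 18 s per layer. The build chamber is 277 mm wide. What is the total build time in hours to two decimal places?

13.59 hours

Layer count = ceil(314 / 0.12) = 2617.
Hatch length per layer = 796 / 0.15, so 5306.7 mm.
Laser time per layer = 5306.7 / 7650 = 0.6937 s.
Per-layer time: 0.6937 + 18 → 18.6937 s.
Build time = 2617 × 18.6937 = 48921.4129 s = 13.59 hours.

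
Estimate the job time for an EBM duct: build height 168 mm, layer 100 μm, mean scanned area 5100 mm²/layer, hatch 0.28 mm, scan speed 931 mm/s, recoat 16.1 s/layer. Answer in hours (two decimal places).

Number of layers: 168 / 0.1 → 1680 (rounded up).
Per-layer scan distance = 5100 / 0.28, so 18214.3 mm.
Scan time per layer = 18214.3 / 931 = 19.5642 s.
Time per layer: 19.5642 + 16.1 → 35.6642 s.
Total: 1680 × 35.6642 s = 59915.856 s → 16.64 hours.

16.64 hours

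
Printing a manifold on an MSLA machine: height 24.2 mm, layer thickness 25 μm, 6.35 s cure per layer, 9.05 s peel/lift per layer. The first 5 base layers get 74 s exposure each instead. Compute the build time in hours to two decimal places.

4.23 hours

Number of layers: 24.2 / 0.025 → 968 (rounded up).
Bottom layers = 5 × (74 + 9.05), so 415.25 s.
Normal layers: 963 × (6.35 + 9.05) → 14830.2 s.
Total = 415.25 + 14830.2 = 15245.45 s = 4.23 hours.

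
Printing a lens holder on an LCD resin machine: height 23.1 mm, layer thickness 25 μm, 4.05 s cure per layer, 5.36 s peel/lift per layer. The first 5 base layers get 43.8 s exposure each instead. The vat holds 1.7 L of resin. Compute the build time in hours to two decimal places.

Layer count = ceil(23.1 / 0.025) = 924.
Bottom layers = 5 × (43.8 + 5.36), so 245.8 s.
Remaining layers: 919 × (4.05 + 5.36) → 8647.79 s.
Sum: 245.8 + 8647.79 = 8893.59 s → 2.47 hours.

2.47 hours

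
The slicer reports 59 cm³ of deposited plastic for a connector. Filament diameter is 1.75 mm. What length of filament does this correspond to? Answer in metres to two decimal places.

24.53 m

Filament cross-section = π × (1.75/2)² = 2.4053 mm².
L = 59000 mm³ / 2.4053 mm² = 24529.16 mm, i.e. 24.53 m.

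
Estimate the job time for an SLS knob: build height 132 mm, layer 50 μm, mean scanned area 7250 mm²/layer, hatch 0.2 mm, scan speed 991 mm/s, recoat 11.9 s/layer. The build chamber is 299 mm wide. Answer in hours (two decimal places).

Layer count = ceil(132 / 0.05) = 2640.
Hatch length per layer: 7250 / 0.2 → 36250 mm.
Scan time per layer = 36250 / 991, so 36.5792 s.
Layer cycle: 36.5792 + 11.9 → 48.4792 s.
2640 layers × 48.4792 s/layer = 127985.088 s, i.e. 35.55 hours.

35.55 hours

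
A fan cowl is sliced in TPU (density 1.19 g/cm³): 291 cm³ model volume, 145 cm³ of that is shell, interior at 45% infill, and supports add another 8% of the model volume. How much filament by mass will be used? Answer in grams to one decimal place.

278.4 g

Volume inside the shell = 291 − 145 = 146 cm³.
Deposited infill = 0.45 × 146, so 65.7 cm³.
Support = 0.08 × 291 = 23.28 cm³.
Total extruded = 145 + 65.7 + 23.28, so 233.98 cm³.
Mass: 233.98 × 1.19 → 278.4362 g.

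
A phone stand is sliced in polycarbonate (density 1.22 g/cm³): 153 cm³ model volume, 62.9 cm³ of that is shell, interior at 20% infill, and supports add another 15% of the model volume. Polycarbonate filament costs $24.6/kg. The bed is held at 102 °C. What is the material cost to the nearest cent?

Infill region = 153 − 62.9, so 90.1 cm³.
Deposited infill: 0.20 × 90.1 → 18.02 cm³.
Support = 0.15 × 153, so 22.95 cm³.
Deposited volume = 62.9 + 18.02 + 22.95 = 103.87 cm³.
Mass: 103.87 × 1.22 → 126.7214 g.
At $24.6/kg: 126.7214/1000 × 24.6 = $3.12.

$3.12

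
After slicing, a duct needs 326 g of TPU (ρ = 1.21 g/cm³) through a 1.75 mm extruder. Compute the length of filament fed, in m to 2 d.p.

Volume = 326 g / 1.21 g·cm⁻³ = 269.4215 cm³ = 269421.5 mm³.
Cross-section of 1.75 mm filament: π·(1.75/2)² = 2.4053 mm².
Length = 269421.5 / 2.4053 = 112011.6 mm = 112.01 m.

112.01 m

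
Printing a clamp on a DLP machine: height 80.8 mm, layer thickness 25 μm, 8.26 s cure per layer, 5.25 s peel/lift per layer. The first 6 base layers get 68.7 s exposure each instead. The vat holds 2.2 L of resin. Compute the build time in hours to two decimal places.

Number of layers: 80.8 / 0.025 → 3232 (rounded up).
Base layers = 6 × (68.7 + 5.25) = 443.7 s.
Regular layers = 3226 × (8.26 + 5.25) = 43583.26 s.
Sum: 443.7 + 43583.26 = 44026.96 s → 12.23 hours.

12.23 hours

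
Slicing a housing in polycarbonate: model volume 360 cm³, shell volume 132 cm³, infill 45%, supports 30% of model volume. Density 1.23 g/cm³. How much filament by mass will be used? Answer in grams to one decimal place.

421.4 g

Interior volume = 360 − 132 = 228 cm³.
Deposited infill = 0.45 × 228 = 102.6 cm³.
Support = 0.30 × 360 = 108 cm³.
Total printed volume = 132 + 102.6 + 108 = 342.6 cm³.
Mass = 342.6 × 1.23, so 421.398 g.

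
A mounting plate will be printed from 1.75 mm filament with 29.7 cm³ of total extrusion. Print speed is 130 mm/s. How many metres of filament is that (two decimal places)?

Cross-section of 1.75 mm filament: π·(1.75/2)² = 2.4053 mm².
Length = 29.7 cm³ / 2.4053 mm² = 29700 / 2.4053 = 12347.73 mm = 12.35 m.

12.35 m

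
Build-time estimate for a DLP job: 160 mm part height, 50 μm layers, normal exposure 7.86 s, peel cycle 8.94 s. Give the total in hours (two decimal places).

14.93 hours

Layers = ⌈160/0.05⌉ = 3200.
Each layer takes = 7.86 + 8.94 = 16.8 s.
Build time: 3200 × 16.8 s = 53760 s, i.e. 14.93 hours.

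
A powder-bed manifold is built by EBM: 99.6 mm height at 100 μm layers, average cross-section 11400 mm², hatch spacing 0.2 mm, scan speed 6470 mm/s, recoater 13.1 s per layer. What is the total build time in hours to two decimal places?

Number of layers: 99.6 / 0.1 → 996 (rounded up).
Per-layer scan distance: 11400 / 0.2 → 57000 mm.
Scan time per layer = 57000 / 6470 = 8.8099 s.
Time per layer: 8.8099 + 13.1 → 21.9099 s.
Total: 996 × 21.9099 s = 21822.2604 s → 6.06 hours.

6.06 hours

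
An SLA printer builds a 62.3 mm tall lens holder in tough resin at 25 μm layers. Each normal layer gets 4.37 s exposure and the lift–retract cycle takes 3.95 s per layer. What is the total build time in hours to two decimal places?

Layer count = ceil(62.3 / 0.025) = 2492.
Cycle time = 4.37 + 3.95 = 8.32 s.
Total = 2492 × 8.32 = 20733.44 s = 5.76 hours.

5.76 hours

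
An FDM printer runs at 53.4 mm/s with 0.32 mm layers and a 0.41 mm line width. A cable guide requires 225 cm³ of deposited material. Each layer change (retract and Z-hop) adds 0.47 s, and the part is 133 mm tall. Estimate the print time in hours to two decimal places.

8.98 hours

Bead cross-section = 0.32 × 0.41, so 0.1312 mm².
Total extruded path = 225000/0.1312 = 1714939 mm.
Time extruding = 1714939 / 53.4, so 32115 s.
Layer count = ceil(133 / 0.32) = 416.
Non-print overhead: 416 × 0.47 → 195.52 s.
Altogether 32115 + 195.52 = 32310.52 s, i.e. 8.98 hours.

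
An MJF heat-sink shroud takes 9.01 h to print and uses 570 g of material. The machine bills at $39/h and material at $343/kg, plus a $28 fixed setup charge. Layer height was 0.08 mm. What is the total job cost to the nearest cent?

Time charge = 39 × 9.01, so $351.39.
Material cost = 343 × 570/1000, so $195.51.
Total = 351.39 + 195.51 + 28 = $574.90.

$574.90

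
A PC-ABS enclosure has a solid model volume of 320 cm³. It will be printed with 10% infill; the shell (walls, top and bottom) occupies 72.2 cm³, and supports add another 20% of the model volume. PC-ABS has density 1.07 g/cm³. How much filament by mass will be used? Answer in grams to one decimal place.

172.2 g

Volume inside the shell = 320 − 72.2 = 247.8 cm³.
Infill deposited = 0.10 × 247.8, so 24.78 cm³.
Support = 0.20 × 320 = 64 cm³.
Deposited volume = 72.2 + 24.78 + 64, so 160.98 cm³.
Mass = 160.98 × 1.07, so 172.2486 g.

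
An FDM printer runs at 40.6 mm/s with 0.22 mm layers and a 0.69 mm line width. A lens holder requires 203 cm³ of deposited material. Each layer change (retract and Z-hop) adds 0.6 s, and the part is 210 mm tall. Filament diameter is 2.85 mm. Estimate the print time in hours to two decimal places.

9.31 hours

Bead cross-section: 0.22 × 0.69 → 0.1518 mm².
Total extruded path = 203000/0.1518 = 1337285.9 mm.
Extrusion time: 1337285.9 / 40.6 → 32938.1 s.
Number of layers: 210 / 0.22 → 955 (rounded up).
Z-hop total = 955 × 0.6, so 573 s.
Altogether 32938.1 + 573 = 33511.1 s, i.e. 9.31 hours.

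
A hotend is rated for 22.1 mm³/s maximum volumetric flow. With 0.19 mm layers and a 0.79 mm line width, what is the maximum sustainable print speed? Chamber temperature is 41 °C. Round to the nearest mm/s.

147 mm/s

A: 0.19 × 0.79 → 0.1501 mm².
Max speed = 22.1 / 0.1501 = 147.24 ≈ 147 mm/s.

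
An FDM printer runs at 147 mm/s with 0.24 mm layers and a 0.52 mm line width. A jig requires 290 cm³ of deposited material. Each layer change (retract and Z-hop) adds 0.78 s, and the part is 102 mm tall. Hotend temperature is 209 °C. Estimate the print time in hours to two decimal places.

Extrusion cross-section = 0.24 × 0.52 = 0.1248 mm².
Total extruded path = 290000/0.1248 = 2323717.9 mm.
Extrusion time: 2323717.9 / 147 → 15807.6 s.
Number of layers: 102 / 0.24 → 425 (rounded up).
Z-hop total = 425 × 0.78, so 331.5 s.
Altogether 15807.6 + 331.5 = 16139.1 s, i.e. 4.48 hours.

4.48 hours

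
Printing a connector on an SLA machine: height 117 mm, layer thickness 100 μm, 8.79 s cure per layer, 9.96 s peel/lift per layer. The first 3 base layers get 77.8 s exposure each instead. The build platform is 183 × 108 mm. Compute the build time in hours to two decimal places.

Layers = ⌈117/0.1⌉ = 1170.
Base layers = 3 × (77.8 + 9.96) = 263.28 s.
Normal layers: 1167 × (8.79 + 9.96) → 21881.25 s.
Total = 263.28 + 21881.25 = 22144.53 s = 6.15 hours.

6.15 hours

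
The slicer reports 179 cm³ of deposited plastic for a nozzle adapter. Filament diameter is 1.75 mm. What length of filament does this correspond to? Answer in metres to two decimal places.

74.42 m

Cross-section of 1.75 mm filament: π·(1.75/2)² = 2.4053 mm².
L = 179000 mm³ / 2.4053 mm² = 74418.99 mm, i.e. 74.42 m.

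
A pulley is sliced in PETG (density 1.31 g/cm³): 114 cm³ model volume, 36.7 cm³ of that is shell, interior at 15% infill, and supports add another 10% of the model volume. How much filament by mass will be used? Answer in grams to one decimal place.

78.2 g

Interior volume = 114 − 36.7 = 77.3 cm³.
Infill deposited = 0.15 × 77.3, so 11.595 cm³.
Support = 0.10 × 114 = 11.4 cm³.
Total printed volume: 36.7 + 11.595 + 11.4 → 59.695 cm³.
Mass: 59.695 × 1.31 → 78.20045 g.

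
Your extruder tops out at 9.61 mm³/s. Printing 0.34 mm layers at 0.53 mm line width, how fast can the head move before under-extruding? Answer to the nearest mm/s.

53 mm/s

Bead cross-section = 0.34 × 0.53, so 0.1802 mm².
Max speed = 9.61 / 0.1802 = 53.33 ≈ 53 mm/s.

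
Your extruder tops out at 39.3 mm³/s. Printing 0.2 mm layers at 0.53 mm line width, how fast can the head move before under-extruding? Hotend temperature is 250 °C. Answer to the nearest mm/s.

371 mm/s

Bead cross-section = 0.2 × 0.53, so 0.106 mm².
v_max = Q/A = 39.3/0.106 = 370.75 mm/s → 371 mm/s.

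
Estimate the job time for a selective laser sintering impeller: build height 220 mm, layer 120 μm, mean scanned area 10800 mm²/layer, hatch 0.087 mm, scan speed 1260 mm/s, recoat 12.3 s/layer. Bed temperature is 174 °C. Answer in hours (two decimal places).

Number of layers: 220 / 0.12 → 1834 (rounded up).
Hatch length per layer = 10800 / 0.087, so 124137.9 mm.
Laser time per layer = 124137.9 / 1260 = 98.5221 s.
Per-layer time = 98.5221 + 12.3, so 110.8221 s.
Build time = 1834 × 110.8221 = 203247.7314 s = 56.46 hours.

56.46 hours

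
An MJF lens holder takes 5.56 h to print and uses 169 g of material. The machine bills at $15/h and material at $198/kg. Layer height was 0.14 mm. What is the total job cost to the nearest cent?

$116.86

Machine cost = 15 × 5.56 = $83.40.
Material cost = 198 × 169/1000, so $33.462.
Total = 83.40 + 33.462 = 116.862 ≈ $116.86.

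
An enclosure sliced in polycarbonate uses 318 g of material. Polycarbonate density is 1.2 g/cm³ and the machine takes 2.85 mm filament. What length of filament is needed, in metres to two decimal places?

41.54 m

Volume = 318 g / 1.2 g·cm⁻³ = 265 cm³ = 265000 mm³.
Filament cross-section = π × (2.85/2)² = 6.3794 mm².
L = V/A = 265000/6.3794 = 41539.96 mm → 41.54 m.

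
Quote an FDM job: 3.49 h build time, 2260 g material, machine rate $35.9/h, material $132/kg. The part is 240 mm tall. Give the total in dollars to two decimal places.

$423.61

Machine cost: 35.9 × 3.49 → $125.291.
Material charge = 132 × 2260/1000 = $298.32.
Job cost: 125.291 + 298.32 = 423.611 ≈ $423.61.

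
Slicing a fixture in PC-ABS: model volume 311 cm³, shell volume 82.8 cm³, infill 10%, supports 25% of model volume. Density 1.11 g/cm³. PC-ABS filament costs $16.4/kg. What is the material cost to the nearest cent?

Volume inside the shell = 311 − 82.8 = 228.2 cm³.
Infill volume: 0.10 × 228.2 → 22.82 cm³.
Support: 0.25 × 311 → 77.75 cm³.
Deposited volume = 82.8 + 22.82 + 77.75, so 183.37 cm³.
Mass = 183.37 × 1.11 = 203.5407 g.
At $16.4/kg: 203.5407/1000 × 16.4 = $3.34.

$3.34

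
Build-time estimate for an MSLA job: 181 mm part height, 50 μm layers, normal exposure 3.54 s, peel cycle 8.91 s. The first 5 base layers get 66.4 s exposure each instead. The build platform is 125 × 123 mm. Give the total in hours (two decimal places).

Layers = ⌈181/0.05⌉ = 3620.
Base layers = 5 × (66.4 + 8.91), so 376.55 s.
Remaining layers = 3615 × (3.54 + 8.91) = 45006.75 s.
Total = 376.55 + 45006.75 = 45383.3 s = 12.61 hours.

12.61 hours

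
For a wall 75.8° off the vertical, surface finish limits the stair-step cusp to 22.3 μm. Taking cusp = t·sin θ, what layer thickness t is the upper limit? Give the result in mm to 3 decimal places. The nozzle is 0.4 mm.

t = h_c / sin θ = 0.0223 / 0.9694 = 0.023 mm.

0.023 mm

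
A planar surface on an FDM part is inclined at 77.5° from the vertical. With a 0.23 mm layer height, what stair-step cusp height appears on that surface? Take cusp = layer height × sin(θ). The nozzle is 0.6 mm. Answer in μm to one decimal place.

224.5 μm

sin(77.5°) = 0.9763, so cusp = 0.23 × 0.9763 = 0.224549 mm → 224.5 μm.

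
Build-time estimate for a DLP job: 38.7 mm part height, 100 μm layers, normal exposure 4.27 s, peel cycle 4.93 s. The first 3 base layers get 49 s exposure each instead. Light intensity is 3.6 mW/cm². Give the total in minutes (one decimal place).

Layer count = ceil(38.7 / 0.1) = 387.
Base layers: 3 × (49 + 4.93) → 161.79 s.
Remaining layers: 384 × (4.27 + 4.93) → 3532.8 s.
Total = 161.79 + 3532.8 = 3694.59 s = 61.6 minutes.

61.6 minutes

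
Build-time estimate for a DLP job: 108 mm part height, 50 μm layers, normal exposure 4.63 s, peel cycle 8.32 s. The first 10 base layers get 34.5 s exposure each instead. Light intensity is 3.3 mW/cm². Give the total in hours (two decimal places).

Layers = ⌈108/0.05⌉ = 2160.
Base layers: 10 × (34.5 + 8.32) → 428.2 s.
Normal layers = 2150 × (4.63 + 8.32) = 27842.5 s.
Sum: 428.2 + 27842.5 = 28270.7 s → 7.85 hours.

7.85 hours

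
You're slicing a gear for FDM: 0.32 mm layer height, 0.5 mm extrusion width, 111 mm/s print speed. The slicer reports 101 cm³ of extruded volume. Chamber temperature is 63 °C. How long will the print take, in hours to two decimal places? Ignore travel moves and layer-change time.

Line area: 0.32 × 0.5 → 0.16 mm².
Path length: 101000 mm³ / 0.16 mm² → 631250 mm.
Print-move time = 631250 / 111, so 5686.9 s.
Converting: 5686.9 s = 1.58 hours.

1.58 hours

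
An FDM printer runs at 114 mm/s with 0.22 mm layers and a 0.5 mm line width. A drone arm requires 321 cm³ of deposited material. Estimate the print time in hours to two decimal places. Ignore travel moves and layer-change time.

7.11 hours

Bead cross-section = 0.22 × 0.5, so 0.11 mm².
Toolpath length = 321 cm³ / 0.11 mm² = 321000 / 0.11 = 2918181.8 mm.
Time extruding: 2918181.8 / 114 → 25598.1 s.
Converting: 25598.1 s = 7.11 hours.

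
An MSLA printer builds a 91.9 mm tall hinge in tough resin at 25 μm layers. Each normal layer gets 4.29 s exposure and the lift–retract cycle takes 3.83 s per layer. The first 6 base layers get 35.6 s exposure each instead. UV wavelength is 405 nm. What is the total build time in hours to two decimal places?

8.34 hours

Layers = ⌈91.9/0.025⌉ = 3676.
Burn-in layers: 6 × (35.6 + 3.83) → 236.58 s.
Regular layers = 3670 × (4.29 + 3.83) = 29800.4 s.
Sum: 236.58 + 29800.4 = 30036.98 s → 8.34 hours.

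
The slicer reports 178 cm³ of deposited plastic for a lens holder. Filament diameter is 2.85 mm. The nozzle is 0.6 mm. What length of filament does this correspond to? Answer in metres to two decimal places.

Cross-section of 2.85 mm filament: π·(2.85/2)² = 6.3794 mm².
L = 178000 mm³ / 6.3794 mm² = 27902.31 mm, i.e. 27.90 m.

27.90 m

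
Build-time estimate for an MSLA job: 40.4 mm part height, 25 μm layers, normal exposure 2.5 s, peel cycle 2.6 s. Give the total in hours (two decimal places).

Number of layers: 40.4 / 0.025 → 1616 (rounded up).
Per-layer time = 2.5 + 2.6 = 5.1 s.
Total = 1616 × 5.1 = 8241.6 s = 2.29 hours.

2.29 hours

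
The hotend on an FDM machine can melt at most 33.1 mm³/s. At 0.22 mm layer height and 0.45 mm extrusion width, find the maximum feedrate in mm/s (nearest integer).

Extrusion cross-section = 0.22 × 0.45, so 0.099 mm².
Max speed = 33.1 / 0.099 = 334.34 ≈ 334 mm/s.

334 mm/s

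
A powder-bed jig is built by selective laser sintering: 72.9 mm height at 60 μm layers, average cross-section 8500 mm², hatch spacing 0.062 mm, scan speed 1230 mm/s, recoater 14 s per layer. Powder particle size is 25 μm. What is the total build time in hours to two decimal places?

42.34 hours

Layers = ⌈72.9/0.06⌉ = 1215.
Hatch length per layer = 8500 / 0.062, so 137096.8 mm.
Laser time per layer = 137096.8 / 1230, so 111.4608 s.
Layer cycle = 111.4608 + 14 = 125.4608 s.
Build time = 1215 × 125.4608 = 152434.872 s = 42.34 hours.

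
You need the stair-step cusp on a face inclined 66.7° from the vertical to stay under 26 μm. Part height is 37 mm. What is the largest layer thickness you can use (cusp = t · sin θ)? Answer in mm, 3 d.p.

0.028 mm

sin(66.7°) = 0.9184; t_max = 0.026/0.9184 = 0.028 mm.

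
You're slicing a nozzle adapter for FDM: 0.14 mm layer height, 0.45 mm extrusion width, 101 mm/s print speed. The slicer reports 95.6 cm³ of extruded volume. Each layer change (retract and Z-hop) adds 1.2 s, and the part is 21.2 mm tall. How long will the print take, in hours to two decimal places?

4.22 hours

Extrusion cross-section = 0.14 × 0.45, so 0.063 mm².
Toolpath length = 95.6 cm³ / 0.063 mm² = 95600 / 0.063 = 1517460.3 mm.
Time extruding: 1517460.3 / 101 → 15024.4 s.
Layers = ⌈21.2/0.14⌉ = 152.
Non-print overhead: 152 × 1.2 → 182.4 s.
Total = 15024.4 + 182.4 = 15206.8 s = 4.22 hours.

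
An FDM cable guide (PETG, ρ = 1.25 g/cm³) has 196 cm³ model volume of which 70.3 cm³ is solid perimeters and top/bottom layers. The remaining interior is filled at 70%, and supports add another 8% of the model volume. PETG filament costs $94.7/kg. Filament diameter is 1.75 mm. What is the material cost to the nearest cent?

Volume inside the shell = 196 − 70.3 = 125.7 cm³.
Infill volume = 0.70 × 125.7, so 87.99 cm³.
Support = 0.08 × 196 = 15.68 cm³.
Deposited volume: 70.3 + 87.99 + 15.68 → 173.97 cm³.
Mass = 173.97 × 1.25 = 217.4625 g.
At $94.7/kg: 217.4625/1000 × 94.7 = $20.59.

$20.59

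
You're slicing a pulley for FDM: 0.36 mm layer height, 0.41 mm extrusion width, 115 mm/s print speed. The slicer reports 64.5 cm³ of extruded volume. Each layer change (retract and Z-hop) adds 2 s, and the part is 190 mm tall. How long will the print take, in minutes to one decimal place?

Extrusion cross-section: 0.36 × 0.41 → 0.1476 mm².
Toolpath length = 64.5 cm³ / 0.1476 mm² = 64500 / 0.1476 = 436991.9 mm.
Extrusion time = 436991.9 / 115, so 3799.9 s.
Layer count = ceil(190 / 0.36) = 528.
Z-hop total = 528 × 2 = 1056 s.
Total = 3799.9 + 1056 = 4855.9 s = 80.9 minutes.

80.9 minutes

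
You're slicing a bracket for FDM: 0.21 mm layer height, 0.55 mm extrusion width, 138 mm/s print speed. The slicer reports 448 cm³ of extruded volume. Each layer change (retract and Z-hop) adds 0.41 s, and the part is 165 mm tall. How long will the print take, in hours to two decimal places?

Line area = 0.21 × 0.55, so 0.1155 mm².
Toolpath length = 448 cm³ / 0.1155 mm² = 448000 / 0.1155 = 3878787.9 mm.
Time extruding: 3878787.9 / 138 → 28107.2 s.
Layers = ⌈165/0.21⌉ = 786.
Non-print overhead: 786 × 0.41 → 322.26 s.
Altogether 28107.2 + 322.26 = 28429.46 s, i.e. 7.90 hours.

7.90 hours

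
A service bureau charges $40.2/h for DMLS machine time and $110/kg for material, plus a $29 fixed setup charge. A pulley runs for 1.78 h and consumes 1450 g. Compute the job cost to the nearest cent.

$260.06

Machine-time cost = 40.2 × 1.78, so $71.556.
Feedstock cost = 110 × 1450/1000 = $159.50.
Adding setup: 71.556 + 159.50 + 29 → 260.056 ≈ $260.06.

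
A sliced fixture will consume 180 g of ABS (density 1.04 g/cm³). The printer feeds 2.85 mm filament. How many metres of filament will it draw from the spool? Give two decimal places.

27.13 m

Volume = 180 g / 1.04 g·cm⁻³ = 173.0769 cm³ = 173076.9 mm³.
Filament cross-section = π × (2.85/2)² = 6.3794 mm².
L = V/A = 173076.9/6.3794 = 27130.59 mm → 27.13 m.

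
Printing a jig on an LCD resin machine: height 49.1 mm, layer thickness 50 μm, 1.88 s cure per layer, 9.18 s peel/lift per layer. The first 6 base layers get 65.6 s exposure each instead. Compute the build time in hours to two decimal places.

Layers = ⌈49.1/0.05⌉ = 982.
Base layers: 6 × (65.6 + 9.18) → 448.68 s.
Remaining layers = 976 × (1.88 + 9.18) = 10794.56 s.
Total = 448.68 + 10794.56 = 11243.24 s = 3.12 hours.

3.12 hours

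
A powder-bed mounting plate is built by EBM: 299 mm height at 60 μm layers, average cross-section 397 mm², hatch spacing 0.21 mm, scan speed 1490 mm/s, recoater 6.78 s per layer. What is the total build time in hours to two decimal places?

Layers = ⌈299/0.06⌉ = 4984.
Per-layer scan distance = 397 / 0.21 = 1890.5 mm.
Per-layer scan time: 1890.5 / 1490 → 1.2688 s.
Time per layer = 1.2688 + 6.78, so 8.0488 s.
4984 layers × 8.0488 s/layer = 40115.2192 s, i.e. 11.14 hours.

11.14 hours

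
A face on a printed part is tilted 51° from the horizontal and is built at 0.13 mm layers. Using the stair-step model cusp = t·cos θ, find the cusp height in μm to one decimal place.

81.8 μm

cos(51°) = 0.6293, so cusp = 0.13 × 0.6293 = 0.081809 mm → 81.8 μm.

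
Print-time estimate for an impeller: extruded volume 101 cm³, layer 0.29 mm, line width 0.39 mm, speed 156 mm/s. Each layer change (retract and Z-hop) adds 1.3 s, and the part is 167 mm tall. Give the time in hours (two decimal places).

Extrusion cross-section: 0.29 × 0.39 → 0.1131 mm².
Toolpath length = 101 cm³ / 0.1131 mm² = 101000 / 0.1131 = 893015 mm.
Time extruding = 893015 / 156, so 5724.5 s.
Layer count = ceil(167 / 0.29) = 576.
Non-print overhead: 576 × 1.3 → 748.8 s.
Altogether 5724.5 + 748.8 = 6473.3 s, i.e. 1.80 hours.

1.80 hours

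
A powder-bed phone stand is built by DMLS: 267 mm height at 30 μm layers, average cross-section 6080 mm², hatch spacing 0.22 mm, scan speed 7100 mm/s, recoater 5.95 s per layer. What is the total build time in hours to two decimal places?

24.33 hours

Number of layers: 267 / 0.03 → 8900 (rounded up).
Scan path per layer = 6080 / 0.22, so 27636.4 mm.
Laser time per layer = 27636.4 / 7100, so 3.8925 s.
Layer cycle = 3.8925 + 5.95, so 9.8425 s.
8900 layers × 9.8425 s/layer = 87598.25 s, i.e. 24.33 hours.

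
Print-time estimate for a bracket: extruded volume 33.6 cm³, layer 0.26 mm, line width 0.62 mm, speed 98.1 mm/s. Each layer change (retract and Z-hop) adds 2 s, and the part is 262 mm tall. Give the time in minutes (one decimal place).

Bead cross-section = 0.26 × 0.62, so 0.1612 mm².
Path length: 33600 mm³ / 0.1612 mm² → 208436.7 mm.
Time extruding = 208436.7 / 98.1 = 2124.7 s.
Layers = ⌈262/0.26⌉ = 1008.
Layer-change overhead = 1008 × 2 = 2016 s.
Total = 2124.7 + 2016 = 4140.7 s = 69.0 minutes.

69.0 minutes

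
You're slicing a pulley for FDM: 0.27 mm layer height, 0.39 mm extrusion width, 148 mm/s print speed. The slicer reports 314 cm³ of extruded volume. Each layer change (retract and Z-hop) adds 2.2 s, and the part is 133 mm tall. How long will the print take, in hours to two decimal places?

5.90 hours

Bead cross-section = 0.27 × 0.39 = 0.1053 mm².
Total extruded path = 314000/0.1053 = 2981956.3 mm.
Print-move time = 2981956.3 / 148 = 20148.4 s.
Layer count = ceil(133 / 0.27) = 493.
Non-print overhead = 493 × 2.2 = 1084.6 s.
Altogether 20148.4 + 1084.6 = 21233 s, i.e. 5.90 hours.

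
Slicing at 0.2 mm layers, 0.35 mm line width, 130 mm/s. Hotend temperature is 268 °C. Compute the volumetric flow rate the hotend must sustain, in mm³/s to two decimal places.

Extrusion cross-section = 0.2 × 0.35 = 0.07 mm².
Q = v·A = 130 × 0.07 = 9.10 mm³/s.

9.10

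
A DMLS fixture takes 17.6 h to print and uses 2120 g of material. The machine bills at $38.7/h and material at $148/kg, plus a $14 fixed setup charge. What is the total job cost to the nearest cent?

$1008.88

Time charge = 38.7 × 17.6 = $681.12.
Feedstock cost = 148 × 2120/1000, so $313.76.
Adding setup: 681.12 + 313.76 + 14 → $1008.88.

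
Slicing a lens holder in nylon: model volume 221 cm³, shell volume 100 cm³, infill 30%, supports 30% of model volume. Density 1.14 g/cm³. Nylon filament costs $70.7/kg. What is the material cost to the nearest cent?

$16.33

Volume inside the shell = 221 − 100 = 121 cm³.
Infill volume = 0.30 × 121 = 36.3 cm³.
Support: 0.30 × 221 → 66.3 cm³.
Total printed volume = 100 + 36.3 + 66.3, so 202.6 cm³.
Mass = 202.6 × 1.14, so 230.964 g.
At $70.7/kg: 230.964/1000 × 70.7 = $16.33.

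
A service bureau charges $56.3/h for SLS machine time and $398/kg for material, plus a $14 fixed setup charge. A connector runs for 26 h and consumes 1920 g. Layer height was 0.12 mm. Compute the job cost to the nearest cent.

$2241.96

Machine cost = 56.3 × 26, so $1463.80.
Feedstock cost = 398 × 1920/1000, so $764.16.
Total = 1463.80 + 764.16 + 14 = $2241.96.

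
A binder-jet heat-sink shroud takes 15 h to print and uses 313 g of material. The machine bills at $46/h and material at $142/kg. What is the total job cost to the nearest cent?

Machine cost = 46 × 15, so $690.00.
Material charge = 142 × 313/1000 = $44.446.
Job cost: 690.00 + 44.446 = 734.446 ≈ $734.45.

$734.45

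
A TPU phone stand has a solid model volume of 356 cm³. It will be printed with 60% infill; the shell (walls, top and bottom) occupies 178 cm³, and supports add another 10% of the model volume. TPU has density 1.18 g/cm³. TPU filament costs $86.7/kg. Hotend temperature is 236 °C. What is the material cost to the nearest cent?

Interior volume: 356 − 178 → 178 cm³.
Infill deposited: 0.60 × 178 → 106.8 cm³.
Support = 0.10 × 356, so 35.6 cm³.
Deposited volume = 178 + 106.8 + 35.6, so 320.4 cm³.
Mass = 320.4 × 1.18, so 378.072 g.
Cost = 378.072 g / 1000 × $86.7/kg = $32.78.

$32.78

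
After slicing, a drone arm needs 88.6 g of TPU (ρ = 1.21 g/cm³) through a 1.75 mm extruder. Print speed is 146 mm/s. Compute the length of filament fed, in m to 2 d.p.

30.44 m

Volume = 88.6 g / 1.21 g·cm⁻³ = 73.2231 cm³ = 73223.1 mm³.
A = π r² = π × 0.875² = 2.4053 mm².
L = V/A = 73223.1/2.4053 = 30442.4 mm → 30.44 m.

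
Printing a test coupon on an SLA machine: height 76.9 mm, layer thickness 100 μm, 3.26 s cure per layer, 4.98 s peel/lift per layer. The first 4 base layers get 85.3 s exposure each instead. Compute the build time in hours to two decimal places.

Number of layers: 76.9 / 0.1 → 769 (rounded up).
Bottom layers = 4 × (85.3 + 4.98) = 361.12 s.
Normal layers = 765 × (3.26 + 4.98) = 6303.6 s.
Sum: 361.12 + 6303.6 = 6664.72 s → 1.85 hours.

1.85 hours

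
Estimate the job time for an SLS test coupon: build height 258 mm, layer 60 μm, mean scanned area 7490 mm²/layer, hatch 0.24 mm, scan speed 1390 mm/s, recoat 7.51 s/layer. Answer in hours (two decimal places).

Number of layers: 258 / 0.06 → 4300 (rounded up).
Hatch length per layer = 7490 / 0.24 = 31208.3 mm.
Laser time per layer = 31208.3 / 1390, so 22.452 s.
Time per layer = 22.452 + 7.51, so 29.962 s.
4300 layers × 29.962 s/layer = 128836.6 s, i.e. 35.79 hours.

35.79 hours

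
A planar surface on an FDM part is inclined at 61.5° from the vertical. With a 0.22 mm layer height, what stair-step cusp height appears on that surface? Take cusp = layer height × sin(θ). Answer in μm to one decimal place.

h_c = t·sin θ = 0.22 × 0.8788 = 0.193336 mm (193.3 μm).

193.3 μm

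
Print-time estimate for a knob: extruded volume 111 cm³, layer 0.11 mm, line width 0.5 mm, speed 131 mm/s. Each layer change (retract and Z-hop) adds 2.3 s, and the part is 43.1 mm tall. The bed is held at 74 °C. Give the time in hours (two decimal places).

Extrusion cross-section = 0.11 × 0.5, so 0.055 mm².
Path length: 111000 mm³ / 0.055 mm² → 2018181.8 mm.
Print-move time = 2018181.8 / 131, so 15406 s.
Layer count = ceil(43.1 / 0.11) = 392.
Layer-change overhead: 392 × 2.3 → 901.6 s.
Total = 15406 + 901.6 = 16307.6 s = 4.53 hours.

4.53 hours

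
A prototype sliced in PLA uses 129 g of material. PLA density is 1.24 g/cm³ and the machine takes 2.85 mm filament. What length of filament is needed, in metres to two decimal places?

Extruded volume: 129/1.24 = 104.0323 cm³ (104032.3 mm³).
A = π r² = π × 1.425² = 6.3794 mm².
Length = 104032.3 / 6.3794 = 16307.54 mm = 16.31 m.

16.31 m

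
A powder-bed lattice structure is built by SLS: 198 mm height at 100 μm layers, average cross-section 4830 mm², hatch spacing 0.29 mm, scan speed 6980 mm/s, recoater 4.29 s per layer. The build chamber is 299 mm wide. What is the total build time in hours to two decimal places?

3.67 hours

Layer count = ceil(198 / 0.1) = 1980.
Hatch length per layer = 4830 / 0.29 = 16655.2 mm.
Per-layer scan time = 16655.2 / 6980 = 2.3861 s.
Per-layer time: 2.3861 + 4.29 → 6.6761 s.
Build time = 1980 × 6.6761 = 13218.678 s = 3.67 hours.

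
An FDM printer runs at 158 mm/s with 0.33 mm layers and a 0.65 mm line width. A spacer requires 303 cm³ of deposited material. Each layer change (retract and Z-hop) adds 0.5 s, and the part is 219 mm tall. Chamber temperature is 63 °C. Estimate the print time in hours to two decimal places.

2.58 hours

Bead cross-section = 0.33 × 0.65, so 0.2145 mm².
Path length: 303000 mm³ / 0.2145 mm² → 1412587.4 mm.
Time extruding: 1412587.4 / 158 → 8940.4 s.
Layer count = ceil(219 / 0.33) = 664.
Non-print overhead = 664 × 0.5, so 332 s.
Altogether 8940.4 + 332 = 9272.4 s, i.e. 2.58 hours.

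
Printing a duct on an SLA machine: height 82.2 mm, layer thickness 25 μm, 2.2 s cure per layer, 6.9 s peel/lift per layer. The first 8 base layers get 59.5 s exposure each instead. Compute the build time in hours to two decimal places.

Number of layers: 82.2 / 0.025 → 3288 (rounded up).
Bottom layers: 8 × (59.5 + 6.9) → 531.2 s.
Regular layers = 3280 × (2.2 + 6.9), so 29848 s.
Total = 531.2 + 29848 = 30379.2 s = 8.44 hours.

8.44 hours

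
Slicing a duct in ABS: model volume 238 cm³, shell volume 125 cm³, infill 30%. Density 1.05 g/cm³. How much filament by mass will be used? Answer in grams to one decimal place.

166.8 g

Interior volume: 238 − 125 → 113 cm³.
Infill deposited: 0.30 × 113 → 33.9 cm³.
Total extruded = 125 + 33.9, so 158.9 cm³.
Mass: 158.9 × 1.05 → 166.845 g.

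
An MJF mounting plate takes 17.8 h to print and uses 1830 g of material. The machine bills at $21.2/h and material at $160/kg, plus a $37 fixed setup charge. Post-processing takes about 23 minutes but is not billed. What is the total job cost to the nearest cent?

$707.16

Time charge = 21.2 × 17.8 = $377.36.
Feedstock cost: 160 × 1830/1000 → $292.80.
Total = 377.36 + 292.80 + 37 = $707.16.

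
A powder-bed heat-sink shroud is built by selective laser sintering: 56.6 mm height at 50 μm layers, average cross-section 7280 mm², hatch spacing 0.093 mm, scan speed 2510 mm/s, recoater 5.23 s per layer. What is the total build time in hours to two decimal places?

Layers = ⌈56.6/0.05⌉ = 1132.
Scan path per layer = 7280 / 0.093, so 78279.6 mm.
Laser time per layer = 78279.6 / 2510, so 31.1871 s.
Per-layer time = 31.1871 + 5.23, so 36.4171 s.
1132 layers × 36.4171 s/layer = 41224.1572 s, i.e. 11.45 hours.

11.45 hours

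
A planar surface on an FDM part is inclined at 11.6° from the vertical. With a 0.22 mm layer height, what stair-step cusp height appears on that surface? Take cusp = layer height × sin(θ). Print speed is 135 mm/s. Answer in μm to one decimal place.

h_c = t·sin θ = 0.22 × 0.2011 = 0.044242 mm (44.2 μm).

44.2 μm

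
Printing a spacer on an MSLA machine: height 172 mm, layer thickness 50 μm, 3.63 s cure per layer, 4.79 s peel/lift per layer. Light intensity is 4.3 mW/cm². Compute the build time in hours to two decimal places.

Layer count = ceil(172 / 0.05) = 3440.
Each layer takes = 3.63 + 4.79 = 8.42 s.
Build time: 3440 × 8.42 s = 28964.8 s, i.e. 8.05 hours.

8.05 hours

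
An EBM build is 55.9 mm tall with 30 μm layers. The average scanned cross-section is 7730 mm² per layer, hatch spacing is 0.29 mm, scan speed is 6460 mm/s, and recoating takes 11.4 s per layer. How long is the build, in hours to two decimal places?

Number of layers: 55.9 / 0.03 → 1864 (rounded up).
Per-layer scan distance = 7730 / 0.29 = 26655.2 mm.
Scan time per layer = 26655.2 / 6460 = 4.1262 s.
Layer cycle = 4.1262 + 11.4, so 15.5262 s.
Build time = 1864 × 15.5262 = 28940.8368 s = 8.04 hours.

8.04 hours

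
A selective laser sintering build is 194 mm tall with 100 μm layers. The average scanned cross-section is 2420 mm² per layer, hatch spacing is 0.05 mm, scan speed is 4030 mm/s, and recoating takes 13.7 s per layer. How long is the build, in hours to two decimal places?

Layer count = ceil(194 / 0.1) = 1940.
Per-layer scan distance = 2420 / 0.05 = 48400 mm.
Scan time per layer: 48400 / 4030 → 12.0099 s.
Per-layer time: 12.0099 + 13.7 → 25.7099 s.
1940 layers × 25.7099 s/layer = 49877.206 s, i.e. 13.85 hours.

13.85 hours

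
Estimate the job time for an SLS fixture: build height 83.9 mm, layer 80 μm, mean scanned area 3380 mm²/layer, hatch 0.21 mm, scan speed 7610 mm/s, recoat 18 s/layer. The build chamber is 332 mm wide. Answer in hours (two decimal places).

Layers = ⌈83.9/0.08⌉ = 1049.
Per-layer scan distance: 3380 / 0.21 → 16095.2 mm.
Scan time per layer: 16095.2 / 7610 → 2.115 s.
Time per layer: 2.115 + 18 → 20.115 s.
Build time = 1049 × 20.115 = 21100.635 s = 5.86 hours.

5.86 hours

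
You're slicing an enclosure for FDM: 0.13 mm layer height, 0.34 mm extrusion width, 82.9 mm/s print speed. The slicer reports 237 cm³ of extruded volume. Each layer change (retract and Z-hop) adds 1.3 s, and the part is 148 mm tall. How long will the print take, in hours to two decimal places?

18.38 hours

Line area = 0.13 × 0.34, so 0.0442 mm².
Total extruded path = 237000/0.0442 = 5361991 mm.
Print-move time = 5361991 / 82.9 = 64680.2 s.
Layer count = ceil(148 / 0.13) = 1139.
Layer-change overhead = 1139 × 1.3 = 1480.7 s.
Altogether 64680.2 + 1480.7 = 66160.9 s, i.e. 18.38 hours.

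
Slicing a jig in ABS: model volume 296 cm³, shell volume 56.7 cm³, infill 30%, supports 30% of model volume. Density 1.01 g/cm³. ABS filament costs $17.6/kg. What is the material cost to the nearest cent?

Volume inside the shell = 296 − 56.7, so 239.3 cm³.
Infill deposited = 0.30 × 239.3, so 71.79 cm³.
Support = 0.30 × 296, so 88.8 cm³.
Total extruded = 56.7 + 71.79 + 88.8 = 217.29 cm³.
Mass = 217.29 × 1.01, so 219.4629 g.
Cost = 219.4629 g / 1000 × $17.6/kg = $3.86.

$3.86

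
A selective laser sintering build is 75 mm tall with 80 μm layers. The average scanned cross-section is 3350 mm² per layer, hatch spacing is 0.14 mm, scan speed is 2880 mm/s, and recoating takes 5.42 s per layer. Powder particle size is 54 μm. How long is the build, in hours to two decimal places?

Layers = ⌈75/0.08⌉ = 938.
Hatch length per layer = 3350 / 0.14 = 23928.6 mm.
Scan time per layer = 23928.6 / 2880, so 8.3085 s.
Time per layer = 8.3085 + 5.42 = 13.7285 s.
Build time = 938 × 13.7285 = 12877.333 s = 3.58 hours.

3.58 hours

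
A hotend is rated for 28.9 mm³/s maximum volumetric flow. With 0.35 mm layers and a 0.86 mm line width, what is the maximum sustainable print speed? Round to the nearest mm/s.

A: 0.35 × 0.86 → 0.301 mm².
v_max = Q/A = 28.9/0.301 = 96.01 mm/s → 96 mm/s.

96 mm/s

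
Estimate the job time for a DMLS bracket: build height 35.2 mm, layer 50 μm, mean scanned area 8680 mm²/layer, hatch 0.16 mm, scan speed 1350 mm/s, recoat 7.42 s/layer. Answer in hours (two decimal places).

9.31 hours

Layers = ⌈35.2/0.05⌉ = 704.
Scan path per layer: 8680 / 0.16 → 54250 mm.
Per-layer scan time = 54250 / 1350 = 40.1852 s.
Per-layer time = 40.1852 + 7.42 = 47.6052 s.
Total: 704 × 47.6052 s = 33514.0608 s → 9.31 hours.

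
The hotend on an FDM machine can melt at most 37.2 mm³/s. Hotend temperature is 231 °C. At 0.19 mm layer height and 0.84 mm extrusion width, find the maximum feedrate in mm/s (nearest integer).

Bead cross-section: 0.19 × 0.84 → 0.1596 mm².
Max speed = 37.2 / 0.1596 = 233.08 ≈ 233 mm/s.

233 mm/s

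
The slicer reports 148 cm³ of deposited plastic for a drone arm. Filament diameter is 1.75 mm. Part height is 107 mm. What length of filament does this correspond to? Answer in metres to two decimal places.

61.53 m

Filament cross-section = π × (1.75/2)² = 2.4053 mm².
L = 148000 mm³ / 2.4053 mm² = 61530.79 mm, i.e. 61.53 m.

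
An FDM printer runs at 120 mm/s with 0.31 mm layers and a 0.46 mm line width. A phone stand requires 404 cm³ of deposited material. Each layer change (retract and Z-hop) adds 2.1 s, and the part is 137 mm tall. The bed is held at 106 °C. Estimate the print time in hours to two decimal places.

6.82 hours

Bead cross-section: 0.31 × 0.46 → 0.1426 mm².
Path length: 404000 mm³ / 0.1426 mm² → 2833099.6 mm.
Print-move time: 2833099.6 / 120 → 23609.2 s.
Number of layers: 137 / 0.31 → 442 (rounded up).
Layer-change overhead: 442 × 2.1 → 928.2 s.
Altogether 23609.2 + 928.2 = 24537.4 s, i.e. 6.82 hours.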